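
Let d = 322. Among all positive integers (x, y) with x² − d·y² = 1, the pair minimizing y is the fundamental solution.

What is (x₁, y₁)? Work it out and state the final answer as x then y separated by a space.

√322 = [17; 1,16,1,34, …], period ℓ=4 (even) → k=3
step 0: (17, 1)  from 17·(1,0) + (0,1)
…
step 2: (305, 17)  from 16·(18,1) + (17,1)
step 3: (323, 18)  from 1·(305,17) + (18,1)
fundamental: x₁=323, y₁=18  (since 104329 − 322·324 = 1)

323 18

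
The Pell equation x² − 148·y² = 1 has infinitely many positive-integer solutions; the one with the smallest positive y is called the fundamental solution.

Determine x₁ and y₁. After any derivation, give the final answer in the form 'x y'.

73 6

√148 → a₀=12, period (6,24); ℓ=2 even so k=1
i=0: a=12 ⇒ p=12, q=1
i=1: a=6 ⇒ p=73, q=6
(x₁, y₁) = (73, 6);  73² − 148·6² = 1 ✓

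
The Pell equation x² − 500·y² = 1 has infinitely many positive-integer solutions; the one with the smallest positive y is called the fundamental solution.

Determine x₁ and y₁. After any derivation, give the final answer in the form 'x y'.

[22; 2,1,3,2,1,…,1,2,44] for √500; ℓ=14 ⇒ convergent index 13
step 0: (22, 1)  from 22·(1,0) + (0,1)
…
step 2: (67, 3)  from 1·(45,2) + (22,1)
…
step 4: (559, 25)  from 2·(246,11) + (67,3)
…
step 6: (1364, 61)  from 1·(805,36) + (559,25)
step 7: (14445, 646)  from 10·(1364,61) + (805,36)
step 8: (15809, 707)  from 1·(14445,646) + (1364,61)
…
step 10: (76317, 3413)  from 2·(30254,1353) + (15809,707)
step 11: (259205, 11592)  from 3·(76317,3413) + (30254,1353)
step 12: (335522, 15005)  from 1·(259205,11592) + (76317,3413)
step 13: (930249, 41602)  from 2·(335522,15005) + (259205,11592)
(x₁, y₁) = (930249, 41602);  930249² − 500·41602² = 1 ✓

930249 41602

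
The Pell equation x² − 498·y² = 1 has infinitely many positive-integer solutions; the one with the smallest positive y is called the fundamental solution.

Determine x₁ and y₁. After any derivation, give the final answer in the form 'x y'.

√498 → a₀=22, period (3,6,22,6,3,44); ℓ=6 even so k=5
a_0=22:  p_0=22·1+0=22,  q_0=22·0+1=1
a_1=3:  p_1=3·22+1=67,  q_1=3·1+0=3
…
a_3=22:  p_3=22·424+67=9395,  q_3=22·19+3=421
a_4=6:  p_4=6·9395+424=56794,  q_4=6·421+19=2545
a_5=3:  p_5=3·56794+9395=179777,  q_5=3·2545+421=8056
(x₁, y₁) = (179777, 8056);  179777² − 498·8056² = 1 ✓

179777 8056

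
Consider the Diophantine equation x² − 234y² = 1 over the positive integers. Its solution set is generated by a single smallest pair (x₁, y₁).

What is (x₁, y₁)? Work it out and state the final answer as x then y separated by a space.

5201 340

√234 → a₀=15, period (3,2,1,2,1,2,3,30); ℓ=8 even so k=7
a_0=15:  p_0=15·1+0=15,  q_0=15·0+1=1
a_1=3:  p_1=3·15+1=46,  q_1=3·1+0=3
…
a_3=1:  p_3=1·107+46=153,  q_3=1·7+3=10
…
a_6=2:  p_6=2·566+413=1545,  q_6=2·37+27=101
a_7=3:  p_7=3·1545+566=5201,  q_7=3·101+37=340
fundamental: x₁=5201, y₁=340  (since 27050401 − 234·115600 = 1)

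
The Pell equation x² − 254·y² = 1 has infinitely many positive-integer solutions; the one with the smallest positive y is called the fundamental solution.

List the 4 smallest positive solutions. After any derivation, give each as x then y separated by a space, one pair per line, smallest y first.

d=254: √d = [15; 1,14,1,30] (ℓ=4, even), read p_3/q_3
step 0: (15, 1)  from 15·(1,0) + (0,1)
step 1: (16, 1)  from 1·(15,1) + (1,0)
step 2: (239, 15)  from 14·(16,1) + (15,1)
step 3: (255, 16)  from 1·(239,15) + (16,1)
(x₁, y₁) = (255, 16);  255² − 254·16² = 1 ✓
(x_2, y_2) = (255·255 + 254·16·16, 255·16 + 16·255) = (130049, 8160)
(x_3, y_3) = (255·130049 + 254·16·8160, 255·8160 + 16·130049) = (66324735, 4161584)
(x_4, y_4) = (255·66324735 + 254·16·4161584, 255·4161584 + 16·66324735) = (33825484801, 2122399680)

255 16
130049 8160
66324735 4161584
33825484801 2122399680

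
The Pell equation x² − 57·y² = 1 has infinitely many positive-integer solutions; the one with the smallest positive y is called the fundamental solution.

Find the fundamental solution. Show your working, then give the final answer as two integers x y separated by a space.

d=57: √d = [7; 1,1,4,1,1,14] (ℓ=6, even), read p_5/q_5
step 0: (7, 1)  from 7·(1,0) + (0,1)
step 1: (8, 1)  from 1·(7,1) + (1,0)
…
step 3: (68, 9)  from 4·(15,2) + (8,1)
step 4: (83, 11)  from 1·(68,9) + (15,2)
step 5: (151, 20)  from 1·(83,11) + (68,9)
→ (151, 20).  Check: 151²=22801, 57·20²=22800, difference 1.

151 20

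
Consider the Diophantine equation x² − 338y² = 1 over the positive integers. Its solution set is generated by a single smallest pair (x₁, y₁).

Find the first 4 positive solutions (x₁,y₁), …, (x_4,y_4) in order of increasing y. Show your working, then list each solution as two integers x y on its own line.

√338 → a₀=18, period (2,1,1,2,36); ℓ=5 odd so k=9
step 0: (18, 1)  from 18·(1,0) + (0,1)
…
step 2: (55, 3)  from 1·(37,2) + (18,1)
step 3: (92, 5)  from 1·(55,3) + (37,2)
step 4: (239, 13)  from 2·(92,5) + (55,3)
step 5: (8696, 473)  from 36·(239,13) + (92,5)
step 6: (17631, 959)  from 2·(8696,473) + (239,13)
step 7: (26327, 1432)  from 1·(17631,959) + (8696,473)
step 8: (43958, 2391)  from 1·(26327,1432) + (17631,959)
step 9: (114243, 6214)  from 2·(43958,2391) + (26327,1432)
→ (114243, 6214).  Check: 114243²=13051463049, 338·6214²=13051463048, difference 1.
n=2: (114243,6214)∘(114243,6214) = (114243·114243+338·6214·6214, 114243·6214+6214·114243) = (26102926097,1419812004)
n=3: (26102926097,1419812004)∘(114243,6214) = (114243·26102926097+338·6214·1419812004, 114243·1419812004+6214·26102926097) = (5964153172084899,324407165539730)
n=4: (5964153172084899,324407165539730)∘(114243,6214) = (114243·5964153172084899+338·6214·324407165539730, 114243·324407165539730+6214·5964153172084899) = (1362725501650887306817,74122495624090936776)

114243 6214
26102926097 1419812004
5964153172084899 324407165539730
1362725501650887306817 74122495624090936776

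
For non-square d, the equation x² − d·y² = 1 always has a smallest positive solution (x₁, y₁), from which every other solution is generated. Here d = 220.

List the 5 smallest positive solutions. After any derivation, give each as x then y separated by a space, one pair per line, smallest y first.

89 6
15841 1068
2819609 190098
501874561 33836376
89330852249 6022684830

√220 = [14; 1,4,1,28, …], period ℓ=4 (even) → k=3
k=0  a_k=14  p_k/q_k = 14/1
k=1  a_k=1  p_k/q_k = 15/1
k=2  a_k=4  p_k/q_k = 74/5
k=3  a_k=1  p_k/q_k = 89/6
fundamental: x₁=89, y₁=6  (since 7921 − 220·36 = 1)
(x_2, y_2) = (89·89 + 220·6·6, 89·6 + 6·89) = (15841, 1068)
(x_3, y_3) = (89·15841 + 220·6·1068, 89·1068 + 6·15841) = (2819609, 190098)
(x_4, y_4) = (89·2819609 + 220·6·190098, 89·190098 + 6·2819609) = (501874561, 33836376)
(x_5, y_5) = (89·501874561 + 220·6·33836376, 89·33836376 + 6·501874561) = (89330852249, 6022684830)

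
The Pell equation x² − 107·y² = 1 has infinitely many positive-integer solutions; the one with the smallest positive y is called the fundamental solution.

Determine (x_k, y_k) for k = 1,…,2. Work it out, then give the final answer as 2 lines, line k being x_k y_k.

d=107: √d = [10; 2,1,9,1,2,20] (ℓ=6, even), read p_5/q_5
step 0: (10, 1)  from 10·(1,0) + (0,1)
…
step 4: (331, 32)  from 1·(300,29) + (31,3)
step 5: (962, 93)  from 2·(331,32) + (300,29)
(x₁, y₁) = (962, 93);  962² − 107·93² = 1 ✓
(962+93√107)^2 = 1850887 + 178932√107

962 93
1850887 178932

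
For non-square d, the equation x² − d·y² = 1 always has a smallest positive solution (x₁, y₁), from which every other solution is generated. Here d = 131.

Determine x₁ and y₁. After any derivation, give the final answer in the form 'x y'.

√131 = [11; 2,4,11,4,2,22, …], period ℓ=6 (even) → k=5
a_0=11:  p_0=11·1+0=11,  q_0=11·0+1=1
a_1=2:  p_1=2·11+1=23,  q_1=2·1+0=2
…
a_3=11:  p_3=11·103+23=1156,  q_3=11·9+2=101
a_4=4:  p_4=4·1156+103=4727,  q_4=4·101+9=413
a_5=2:  p_5=2·4727+1156=10610,  q_5=2·413+101=927
→ (10610, 927).  Check: 10610²=112572100, 131·927²=112572099, difference 1.

10610 927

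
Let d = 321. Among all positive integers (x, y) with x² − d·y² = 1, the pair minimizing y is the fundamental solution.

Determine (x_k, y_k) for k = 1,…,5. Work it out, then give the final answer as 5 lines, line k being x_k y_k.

215 12
92449 5160
39752855 2218788
17093635201 954073680
7350223383575 410249463612

√321 → a₀=17, period (1,10,1,34); ℓ=4 even so k=3
k=0  a_k=17  p_k/q_k = 17/1
k=1  a_k=1  p_k/q_k = 18/1
k=2  a_k=10  p_k/q_k = 197/11
k=3  a_k=1  p_k/q_k = 215/12
→ (215, 12).  Check: 215²=46225, 321·12²=46224, difference 1.
(215+12√321)^2 = 92449 + 5160√321
(215+12√321)^3 = 39752855 + 2218788√321
(215+12√321)^4 = 17093635201 + 954073680√321
(215+12√321)^5 = 7350223383575 + 410249463612√321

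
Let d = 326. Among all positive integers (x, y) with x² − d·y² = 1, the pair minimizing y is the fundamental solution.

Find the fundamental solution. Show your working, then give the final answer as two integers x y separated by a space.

325 18

[18; 18,36] for √326; ℓ=2 ⇒ convergent index 1
k=0  a_k=18  p_k/q_k = 18/1
k=1  a_k=18  p_k/q_k = 325/18
fundamental: x₁=325, y₁=18  (since 105625 − 326·324 = 1)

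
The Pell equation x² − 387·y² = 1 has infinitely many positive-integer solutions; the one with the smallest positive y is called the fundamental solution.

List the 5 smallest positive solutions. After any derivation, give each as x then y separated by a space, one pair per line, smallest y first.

3482 177
24248647 1232628
168867574226 8584021215
1175993762661217 59779122508632
8189620394305140962 416301800566092033

d=387: √d = [19; 1,2,19,2,1,38] (ℓ=6, even), read p_5/q_5
k=0  a_k=19  p_k/q_k = 19/1
…
k=2  a_k=2  p_k/q_k = 59/3
…
k=4  a_k=2  p_k/q_k = 2341/119
k=5  a_k=1  p_k/q_k = 3482/177
(x₁, y₁) = (3482, 177);  3482² − 387·177² = 1 ✓
(3482+177√387)^2 = 24248647 + 1232628√387
(3482+177√387)^3 = 168867574226 + 8584021215√387
(3482+177√387)^4 = 1175993762661217 + 59779122508632√387
(3482+177√387)^5 = 8189620394305140962 + 416301800566092033√387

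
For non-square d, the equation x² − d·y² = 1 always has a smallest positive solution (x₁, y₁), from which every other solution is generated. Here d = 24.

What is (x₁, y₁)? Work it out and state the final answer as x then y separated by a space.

[4; 1,8] for √24; ℓ=2 ⇒ convergent index 1
i=0: a=4 ⇒ p=4, q=1
i=1: a=1 ⇒ p=5, q=1
fundamental: x₁=5, y₁=1  (since 25 − 24·1 = 1)

5 1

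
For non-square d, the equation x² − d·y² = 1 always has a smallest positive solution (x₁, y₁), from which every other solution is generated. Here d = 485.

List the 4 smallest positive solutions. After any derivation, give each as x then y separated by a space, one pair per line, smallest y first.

d=485: √d = [22; 44] (ℓ=1, odd), read p_1/q_1
k=0  a_k=22  p_k/q_k = 22/1
k=1  a_k=44  p_k/q_k = 969/44
fundamental: x₁=969, y₁=44  (since 938961 − 485·1936 = 1)
(x_2, y_2) = (969·969 + 485·44·44, 969·44 + 44·969) = (1877921, 85272)
(x_3, y_3) = (969·1877921 + 485·44·85272, 969·85272 + 44·1877921) = (3639409929, 165257092)
(x_4, y_4) = (969·3639409929 + 485·44·165257092, 969·165257092 + 44·3639409929) = (7053174564481, 320268159024)

969 44
1877921 85272
3639409929 165257092
7053174564481 320268159024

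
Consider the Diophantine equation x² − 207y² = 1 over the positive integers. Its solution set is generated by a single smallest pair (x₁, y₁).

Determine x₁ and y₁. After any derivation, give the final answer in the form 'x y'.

1151 80

√207 → a₀=14, period (2,1,1,2,1,1,2,28); ℓ=8 even so k=7
k=0  a_k=14  p_k/q_k = 14/1
k=1  a_k=2  p_k/q_k = 29/2
…
k=3  a_k=1  p_k/q_k = 72/5
…
k=6  a_k=1  p_k/q_k = 446/31
k=7  a_k=2  p_k/q_k = 1151/80
fundamental: x₁=1151, y₁=80  (since 1324801 − 207·6400 = 1)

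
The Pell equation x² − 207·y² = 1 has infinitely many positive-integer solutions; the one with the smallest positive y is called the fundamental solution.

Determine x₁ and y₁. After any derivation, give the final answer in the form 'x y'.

[14; 2,1,1,2,1,1,2,28] for √207; ℓ=8 ⇒ convergent index 7
i=0: a=14 ⇒ p=14, q=1
i=1: a=2 ⇒ p=29, q=2
i=2: a=1 ⇒ p=43, q=3
i=3: a=1 ⇒ p=72, q=5
i=4: a=2 ⇒ p=187, q=13
i=5: a=1 ⇒ p=259, q=18
i=6: a=1 ⇒ p=446, q=31
i=7: a=2 ⇒ p=1151, q=80
(x₁, y₁) = (1151, 80);  1151² − 207·80² = 1 ✓

1151 80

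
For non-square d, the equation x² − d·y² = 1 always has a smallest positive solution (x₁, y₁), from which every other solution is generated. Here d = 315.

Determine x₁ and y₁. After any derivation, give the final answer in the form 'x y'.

71 4

√315 → a₀=17, period (1,2,1,34); ℓ=4 even so k=3
k=0  a_k=17  p_k/q_k = 17/1
k=1  a_k=1  p_k/q_k = 18/1
k=2  a_k=2  p_k/q_k = 53/3
k=3  a_k=1  p_k/q_k = 71/4
fundamental: x₁=71, y₁=4  (since 5041 − 315·16 = 1)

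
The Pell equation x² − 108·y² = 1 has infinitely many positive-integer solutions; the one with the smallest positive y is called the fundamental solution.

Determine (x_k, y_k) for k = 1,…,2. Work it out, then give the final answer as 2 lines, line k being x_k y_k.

d=108: √d = [10; 2,1,1,4,1,1,2,20] (ℓ=8, even), read p_7/q_7
i=0: a=10 ⇒ p=10, q=1
i=1: a=2 ⇒ p=21, q=2
i=2: a=1 ⇒ p=31, q=3
…
i=5: a=1 ⇒ p=291, q=28
i=6: a=1 ⇒ p=530, q=51
i=7: a=2 ⇒ p=1351, q=130
(x₁, y₁) = (1351, 130);  1351² − 108·130² = 1 ✓
n=2: (1351,130)∘(1351,130) = (1351·1351+108·130·130, 1351·130+130·1351) = (3650401,351260)

1351 130
3650401 351260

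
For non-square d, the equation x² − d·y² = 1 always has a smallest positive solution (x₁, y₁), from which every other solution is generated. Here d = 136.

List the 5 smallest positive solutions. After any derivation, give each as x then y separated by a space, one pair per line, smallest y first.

d=136: √d = [11; 1,1,1,22] (ℓ=4, even), read p_3/q_3
step 0: (11, 1)  from 11·(1,0) + (0,1)
step 1: (12, 1)  from 1·(11,1) + (1,0)
step 2: (23, 2)  from 1·(12,1) + (11,1)
step 3: (35, 3)  from 1·(23,2) + (12,1)
→ (35, 3).  Check: 35²=1225, 136·3²=1224, difference 1.
(35+3√136)^2 = 2449 + 210√136
(35+3√136)^3 = 171395 + 14697√136
(35+3√136)^4 = 11995201 + 1028580√136
(35+3√136)^5 = 839492675 + 71985903√136

35 3
2449 210
171395 14697
11995201 1028580
839492675 71985903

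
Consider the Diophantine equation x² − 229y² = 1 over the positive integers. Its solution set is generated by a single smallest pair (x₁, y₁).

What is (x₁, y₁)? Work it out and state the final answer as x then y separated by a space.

5848201 386460

√229 = [15; 7,1,1,7,30, …], period ℓ=5 (odd) → k=9
i=0: a=15 ⇒ p=15, q=1
i=1: a=7 ⇒ p=106, q=7
i=2: a=1 ⇒ p=121, q=8
…
i=4: a=7 ⇒ p=1710, q=113
…
i=8: a=1 ⇒ p=776325, q=51301
i=9: a=7 ⇒ p=5848201, q=386460
fundamental: x₁=5848201, y₁=386460  (since 34201454936401 − 229·149351331600 = 1)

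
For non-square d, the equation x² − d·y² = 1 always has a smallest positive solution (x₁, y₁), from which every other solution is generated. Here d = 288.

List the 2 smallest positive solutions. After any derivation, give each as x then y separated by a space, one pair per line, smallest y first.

√288 → a₀=16, period (1,32); ℓ=2 even so k=1
i=0: a=16 ⇒ p=16, q=1
i=1: a=1 ⇒ p=17, q=1
→ (17, 1).  Check: 17²=289, 288·1²=288, difference 1.
(17+1√288)^2 = 577 + 34√288

17 1
577 34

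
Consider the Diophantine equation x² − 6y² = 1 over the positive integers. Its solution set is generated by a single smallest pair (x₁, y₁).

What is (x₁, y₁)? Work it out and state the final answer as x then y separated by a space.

√6 → a₀=2, period (2,4); ℓ=2 even so k=1
a_0=2:  p_0=2·1+0=2,  q_0=2·0+1=1
a_1=2:  p_1=2·2+1=5,  q_1=2·1+0=2
→ (5, 2).  Check: 5²=25, 6·2²=24, difference 1.

5 2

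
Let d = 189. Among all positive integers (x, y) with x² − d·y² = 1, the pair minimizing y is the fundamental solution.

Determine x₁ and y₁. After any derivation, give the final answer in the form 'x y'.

55 4

√189 = [13; 1,2,1,26, …], period ℓ=4 (even) → k=3
i=0: a=13 ⇒ p=13, q=1
…
i=2: a=2 ⇒ p=41, q=3
i=3: a=1 ⇒ p=55, q=4
fundamental: x₁=55, y₁=4  (since 3025 − 189·16 = 1)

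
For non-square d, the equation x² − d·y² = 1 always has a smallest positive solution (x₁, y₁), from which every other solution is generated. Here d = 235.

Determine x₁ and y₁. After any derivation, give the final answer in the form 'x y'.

d=235: √d = [15; 3,30] (ℓ=2, even), read p_1/q_1
i=0: a=15 ⇒ p=15, q=1
i=1: a=3 ⇒ p=46, q=3
fundamental: x₁=46, y₁=3  (since 2116 − 235·9 = 1)

46 3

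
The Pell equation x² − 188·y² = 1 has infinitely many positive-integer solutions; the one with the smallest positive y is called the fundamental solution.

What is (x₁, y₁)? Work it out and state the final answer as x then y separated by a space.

d=188: √d = [13; 1,2,2,6,2,2,1,26] (ℓ=8, even), read p_7/q_7
step 0: (13, 1)  from 13·(1,0) + (0,1)
…
step 3: (96, 7)  from 2·(41,3) + (14,1)
…
step 6: (3277, 239)  from 2·(1330,97) + (617,45)
step 7: (4607, 336)  from 1·(3277,239) + (1330,97)
fundamental: x₁=4607, y₁=336  (since 21224449 − 188·112896 = 1)

4607 336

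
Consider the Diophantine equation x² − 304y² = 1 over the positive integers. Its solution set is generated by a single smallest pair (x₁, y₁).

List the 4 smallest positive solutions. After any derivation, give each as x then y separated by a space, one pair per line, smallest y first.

57799 3315
6681448801 383207370
772362118440199 44298005553945
89283516160768675201 5120760845641726740

√304 → a₀=17, period (2,3,2,1,1,1,1,1,2,3,2,34); ℓ=12 even so k=11
a_0=17:  p_0=17·1+0=17,  q_0=17·0+1=1
a_1=2:  p_1=2·17+1=35,  q_1=2·1+0=2
a_2=3:  p_2=3·35+17=122,  q_2=3·2+1=7
a_3=2:  p_3=2·122+35=279,  q_3=2·7+2=16
a_4=1:  p_4=1·279+122=401,  q_4=1·16+7=23
a_5=1:  p_5=1·401+279=680,  q_5=1·23+16=39
…
a_7=1:  p_7=1·1081+680=1761,  q_7=1·62+39=101
a_8=1:  p_8=1·1761+1081=2842,  q_8=1·101+62=163
a_9=2:  p_9=2·2842+1761=7445,  q_9=2·163+101=427
a_10=3:  p_10=3·7445+2842=25177,  q_10=3·427+163=1444
a_11=2:  p_11=2·25177+7445=57799,  q_11=2·1444+427=3315
(x₁, y₁) = (57799, 3315);  57799² − 304·3315² = 1 ✓
(57799+3315√304)^2 = 6681448801 + 383207370√304
(57799+3315√304)^3 = 772362118440199 + 44298005553945√304
(57799+3315√304)^4 = 89283516160768675201 + 5120760845641726740√304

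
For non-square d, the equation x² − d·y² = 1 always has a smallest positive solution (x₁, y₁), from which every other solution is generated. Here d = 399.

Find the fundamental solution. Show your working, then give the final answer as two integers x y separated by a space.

20 1

√399 → a₀=19, period (1,38); ℓ=2 even so k=1
k=0  a_k=19  p_k/q_k = 19/1
k=1  a_k=1  p_k/q_k = 20/1
→ (20, 1).  Check: 20²=400, 399·1²=399, difference 1.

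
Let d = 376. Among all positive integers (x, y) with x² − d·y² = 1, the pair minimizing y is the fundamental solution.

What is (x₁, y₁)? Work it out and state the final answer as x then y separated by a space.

2143295 110532

√376 = [19; 2,1,1,3,1,…,1,2,38, …], period ℓ=16 (even) → k=15
k=0  a_k=19  p_k/q_k = 19/1
k=1  a_k=2  p_k/q_k = 39/2
k=2  a_k=1  p_k/q_k = 58/3
k=3  a_k=1  p_k/q_k = 97/5
k=4  a_k=3  p_k/q_k = 349/18
…
k=6  a_k=2  p_k/q_k = 1241/64
k=7  a_k=2  p_k/q_k = 2928/151
k=8  a_k=4  p_k/q_k = 12953/668
k=9  a_k=2  p_k/q_k = 28834/1487
k=10  a_k=2  p_k/q_k = 70621/3642
…
k=12  a_k=3  p_k/q_k = 368986/19029
…
k=14  a_k=1  p_k/q_k = 837427/43187
k=15  a_k=2  p_k/q_k = 2143295/110532
fundamental: x₁=2143295, y₁=110532  (since 4593713457025 − 376·12217323024 = 1)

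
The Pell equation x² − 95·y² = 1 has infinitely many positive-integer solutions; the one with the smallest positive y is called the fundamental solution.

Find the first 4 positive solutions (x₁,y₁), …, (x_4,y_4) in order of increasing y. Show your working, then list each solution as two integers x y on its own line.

[9; 1,2,1,18] for √95; ℓ=4 ⇒ convergent index 3
a_0=9:  p_0=9·1+0=9,  q_0=9·0+1=1
…
a_2=2:  p_2=2·10+9=29,  q_2=2·1+1=3
a_3=1:  p_3=1·29+10=39,  q_3=1·3+1=4
fundamental: x₁=39, y₁=4  (since 1521 − 95·16 = 1)
n=2: (39,4)∘(39,4) = (39·39+95·4·4, 39·4+4·39) = (3041,312)
n=3: (3041,312)∘(39,4) = (39·3041+95·4·312, 39·312+4·3041) = (237159,24332)
n=4: (237159,24332)∘(39,4) = (39·237159+95·4·24332, 39·24332+4·237159) = (18495361,1897584)

39 4
3041 312
237159 24332
18495361 1897584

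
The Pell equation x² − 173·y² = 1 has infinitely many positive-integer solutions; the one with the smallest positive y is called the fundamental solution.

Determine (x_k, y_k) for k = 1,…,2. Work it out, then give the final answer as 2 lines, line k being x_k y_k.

[13; 6,1,1,6,26] for √173; ℓ=5 ⇒ convergent index 9
i=0: a=13 ⇒ p=13, q=1
…
i=2: a=1 ⇒ p=92, q=7
…
i=8: a=1 ⇒ p=382343, q=29069
i=9: a=6 ⇒ p=2499849, q=190060
(x₁, y₁) = (2499849, 190060);  2499849² − 173·190060² = 1 ✓
k=2:  x_2 = 2499849·2499849+173·190060·190060 = 12498490045601,  y_2 = 2499849·190060+190060·2499849 = 950242601880

2499849 190060
12498490045601 950242601880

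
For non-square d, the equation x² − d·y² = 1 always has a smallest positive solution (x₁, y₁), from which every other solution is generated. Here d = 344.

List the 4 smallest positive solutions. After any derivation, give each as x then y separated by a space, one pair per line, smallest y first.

10405 561
216528049 11674410
4505948689285 242944471539
93768792007492801 5055674441052180

d=344: √d = [18; 1,1,4,1,3,1,4,1,1,36] (ℓ=10, even), read p_9/q_9
k=0  a_k=18  p_k/q_k = 18/1
…
k=2  a_k=1  p_k/q_k = 37/2
k=3  a_k=4  p_k/q_k = 167/9
k=4  a_k=1  p_k/q_k = 204/11
k=5  a_k=3  p_k/q_k = 779/42
k=6  a_k=1  p_k/q_k = 983/53
k=7  a_k=4  p_k/q_k = 4711/254
k=8  a_k=1  p_k/q_k = 5694/307
k=9  a_k=1  p_k/q_k = 10405/561
→ (10405, 561).  Check: 10405²=108264025, 344·561²=108264024, difference 1.
n=2: (10405,561)∘(10405,561) = (10405·10405+344·561·561, 10405·561+561·10405) = (216528049,11674410)
n=3: (216528049,11674410)∘(10405,561) = (10405·216528049+344·561·11674410, 10405·11674410+561·216528049) = (4505948689285,242944471539)
n=4: (4505948689285,242944471539)∘(10405,561) = (10405·4505948689285+344·561·242944471539, 10405·242944471539+561·4505948689285) = (93768792007492801,5055674441052180)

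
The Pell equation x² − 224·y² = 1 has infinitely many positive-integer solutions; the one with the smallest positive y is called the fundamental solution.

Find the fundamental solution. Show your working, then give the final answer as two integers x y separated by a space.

√224 = [14; 1,28, …], period ℓ=2 (even) → k=1
i=0: a=14 ⇒ p=14, q=1
i=1: a=1 ⇒ p=15, q=1
fundamental: x₁=15, y₁=1  (since 225 − 224·1 = 1)

15 1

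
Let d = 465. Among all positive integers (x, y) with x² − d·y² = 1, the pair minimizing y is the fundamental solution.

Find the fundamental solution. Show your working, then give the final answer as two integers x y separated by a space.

√465 → a₀=21, period (1,1,3,2,2,2,3,1,1,42); ℓ=10 even so k=9
k=0  a_k=21  p_k/q_k = 21/1
…
k=4  a_k=2  p_k/q_k = 345/16
k=5  a_k=2  p_k/q_k = 841/39
k=6  a_k=2  p_k/q_k = 2027/94
k=7  a_k=3  p_k/q_k = 6922/321
k=8  a_k=1  p_k/q_k = 8949/415
k=9  a_k=1  p_k/q_k = 15871/736
(x₁, y₁) = (15871, 736);  15871² − 465·736² = 1 ✓

15871 736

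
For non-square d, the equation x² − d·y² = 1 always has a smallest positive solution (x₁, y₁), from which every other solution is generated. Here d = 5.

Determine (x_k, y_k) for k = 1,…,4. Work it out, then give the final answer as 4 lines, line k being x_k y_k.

d=5: √d = [2; 4] (ℓ=1, odd), read p_1/q_1
a_0=2:  p_0=2·1+0=2,  q_0=2·0+1=1
a_1=4:  p_1=4·2+1=9,  q_1=4·1+0=4
→ (9, 4).  Check: 9²=81, 5·4²=80, difference 1.
k=2:  x_2 = 9·9+5·4·4 = 161,  y_2 = 9·4+4·9 = 72
k=3:  x_3 = 9·161+5·4·72 = 2889,  y_3 = 9·72+4·161 = 1292
k=4:  x_4 = 9·2889+5·4·1292 = 51841,  y_4 = 9·1292+4·2889 = 23184

9 4
161 72
2889 1292
51841 23184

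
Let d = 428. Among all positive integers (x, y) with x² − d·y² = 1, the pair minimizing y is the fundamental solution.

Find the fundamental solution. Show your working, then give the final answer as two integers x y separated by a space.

1850887 89466

√428 → a₀=20, period (1,2,4,1,5,10,5,1,4,2,1,40); ℓ=12 even so k=11
i=0: a=20 ⇒ p=20, q=1
…
i=3: a=4 ⇒ p=269, q=13
…
i=5: a=5 ⇒ p=1924, q=93
…
i=7: a=5 ⇒ p=99779, q=4823
…
i=9: a=4 ⇒ p=577179, q=27899
i=10: a=2 ⇒ p=1273708, q=61567
i=11: a=1 ⇒ p=1850887, q=89466
→ (1850887, 89466).  Check: 1850887²=3425782686769, 428·89466²=3425782686768, difference 1.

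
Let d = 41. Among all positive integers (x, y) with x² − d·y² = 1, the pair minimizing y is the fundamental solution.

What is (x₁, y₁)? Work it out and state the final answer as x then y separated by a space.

2049 320

√41 → a₀=6, period (2,2,12); ℓ=3 odd so k=5
step 0: (6, 1)  from 6·(1,0) + (0,1)
…
step 4: (826, 129)  from 2·(397,62) + (32,5)
step 5: (2049, 320)  from 2·(826,129) + (397,62)
fundamental: x₁=2049, y₁=320  (since 4198401 − 41·102400 = 1)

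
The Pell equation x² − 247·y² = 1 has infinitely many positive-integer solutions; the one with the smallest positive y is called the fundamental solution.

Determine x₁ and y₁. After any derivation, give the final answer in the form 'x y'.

d=247: √d = [15; 1,2,1,1,9,1,9,1,1,2,1,30] (ℓ=12, even), read p_11/q_11
a_0=15:  p_0=15·1+0=15,  q_0=15·0+1=1
a_1=1:  p_1=1·15+1=16,  q_1=1·1+0=1
a_2=2:  p_2=2·16+15=47,  q_2=2·1+1=3
…
a_7=9:  p_7=9·1163+1053=11520,  q_7=9·74+67=733
…
a_9=1:  p_9=1·12683+11520=24203,  q_9=1·807+733=1540
a_10=2:  p_10=2·24203+12683=61089,  q_10=2·1540+807=3887
a_11=1:  p_11=1·61089+24203=85292,  q_11=1·3887+1540=5427
→ (85292, 5427).  Check: 85292²=7274725264, 247·5427²=7274725263, difference 1.

85292 5427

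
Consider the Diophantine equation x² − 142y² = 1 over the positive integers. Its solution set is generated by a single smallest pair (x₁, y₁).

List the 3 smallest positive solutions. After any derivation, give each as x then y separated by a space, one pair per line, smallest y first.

143 12
40897 3432
11696399 981540

√142 = [11; 1,10,1,22, …], period ℓ=4 (even) → k=3
i=0: a=11 ⇒ p=11, q=1
i=1: a=1 ⇒ p=12, q=1
i=2: a=10 ⇒ p=131, q=11
i=3: a=1 ⇒ p=143, q=12
(x₁, y₁) = (143, 12);  143² − 142·12² = 1 ✓
k=2:  x_2 = 143·143+142·12·12 = 40897,  y_2 = 143·12+12·143 = 3432
k=3:  x_3 = 143·40897+142·12·3432 = 11696399,  y_3 = 143·3432+12·40897 = 981540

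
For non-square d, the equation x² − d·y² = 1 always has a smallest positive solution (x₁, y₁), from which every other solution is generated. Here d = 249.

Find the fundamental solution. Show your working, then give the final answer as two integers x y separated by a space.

8553815 542076

d=249: √d = [15; 1,3,1,1,5,…,3,1,30] (ℓ=16, even), read p_15/q_15
k=0  a_k=15  p_k/q_k = 15/1
…
k=4  a_k=1  p_k/q_k = 142/9
…
k=8  a_k=10  p_k/q_k = 36751/2329
…
k=10  a_k=1  p_k/q_k = 150586/9543
k=11  a_k=5  p_k/q_k = 866765/54929
k=12  a_k=1  p_k/q_k = 1017351/64472
k=13  a_k=1  p_k/q_k = 1884116/119401
k=14  a_k=3  p_k/q_k = 6669699/422675
k=15  a_k=1  p_k/q_k = 8553815/542076
→ (8553815, 542076).  Check: 8553815²=73167751054225, 249·542076²=73167751054224, difference 1.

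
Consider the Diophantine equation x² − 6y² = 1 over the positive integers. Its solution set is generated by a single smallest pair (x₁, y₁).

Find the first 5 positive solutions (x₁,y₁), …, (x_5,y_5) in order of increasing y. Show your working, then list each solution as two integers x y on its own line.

5 2
49 20
485 198
4801 1960
47525 19402

d=6: √d = [2; 2,4] (ℓ=2, even), read p_1/q_1
i=0: a=2 ⇒ p=2, q=1
i=1: a=2 ⇒ p=5, q=2
→ (5, 2).  Check: 5²=25, 6·2²=24, difference 1.
n=2: (5,2)∘(5,2) = (5·5+6·2·2, 5·2+2·5) = (49,20)
n=3: (49,20)∘(5,2) = (5·49+6·2·20, 5·20+2·49) = (485,198)
n=4: (485,198)∘(5,2) = (5·485+6·2·198, 5·198+2·485) = (4801,1960)
n=5: (4801,1960)∘(5,2) = (5·4801+6·2·1960, 5·1960+2·4801) = (47525,19402)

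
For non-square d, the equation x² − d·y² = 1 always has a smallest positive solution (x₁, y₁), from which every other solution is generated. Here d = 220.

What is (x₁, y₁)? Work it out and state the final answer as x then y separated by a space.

89 6

d=220: √d = [14; 1,4,1,28] (ℓ=4, even), read p_3/q_3
i=0: a=14 ⇒ p=14, q=1
…
i=2: a=4 ⇒ p=74, q=5
i=3: a=1 ⇒ p=89, q=6
fundamental: x₁=89, y₁=6  (since 7921 − 220·36 = 1)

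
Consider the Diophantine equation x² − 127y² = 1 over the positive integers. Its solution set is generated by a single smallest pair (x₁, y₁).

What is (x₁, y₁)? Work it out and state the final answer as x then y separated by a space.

4730624 419775

√127 = [11; 3,1,2,2,7,11,7,2,2,1,3,22, …], period ℓ=12 (even) → k=11
i=0: a=11 ⇒ p=11, q=1
…
i=3: a=2 ⇒ p=124, q=11
i=4: a=2 ⇒ p=293, q=26
i=5: a=7 ⇒ p=2175, q=193
i=6: a=11 ⇒ p=24218, q=2149
…
i=8: a=2 ⇒ p=367620, q=32621
i=9: a=2 ⇒ p=906941, q=80478
i=10: a=1 ⇒ p=1274561, q=113099
i=11: a=3 ⇒ p=4730624, q=419775
→ (4730624, 419775).  Check: 4730624²=22378803429376, 127·419775²=22378803429375, difference 1.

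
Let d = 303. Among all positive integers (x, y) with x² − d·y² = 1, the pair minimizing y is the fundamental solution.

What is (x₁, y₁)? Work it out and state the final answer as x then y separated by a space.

2524 145

√303 = [17; 2,2,5,2,2,34, …], period ℓ=6 (even) → k=5
k=0  a_k=17  p_k/q_k = 17/1
k=1  a_k=2  p_k/q_k = 35/2
…
k=4  a_k=2  p_k/q_k = 1027/59
k=5  a_k=2  p_k/q_k = 2524/145
→ (2524, 145).  Check: 2524²=6370576, 303·145²=6370575, difference 1.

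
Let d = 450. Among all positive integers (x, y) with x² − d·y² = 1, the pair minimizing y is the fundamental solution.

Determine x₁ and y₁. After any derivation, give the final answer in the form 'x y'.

19601 924

√450 = [21; 4,1,2,4,2,1,4,42, …], period ℓ=8 (even) → k=7
step 0: (21, 1)  from 21·(1,0) + (0,1)
step 1: (85, 4)  from 4·(21,1) + (1,0)
step 2: (106, 5)  from 1·(85,4) + (21,1)
step 3: (297, 14)  from 2·(106,5) + (85,4)
step 4: (1294, 61)  from 4·(297,14) + (106,5)
step 5: (2885, 136)  from 2·(1294,61) + (297,14)
step 6: (4179, 197)  from 1·(2885,136) + (1294,61)
step 7: (19601, 924)  from 4·(4179,197) + (2885,136)
→ (19601, 924).  Check: 19601²=384199201, 450·924²=384199200, difference 1.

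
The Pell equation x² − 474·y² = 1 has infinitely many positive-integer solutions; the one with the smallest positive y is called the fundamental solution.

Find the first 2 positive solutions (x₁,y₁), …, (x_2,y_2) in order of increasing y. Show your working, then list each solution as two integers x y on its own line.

193549 8890
74922430801 3441301220

√474 = [21; 1,3,2,1,1,…,3,1,42, …], period ℓ=14 (even) → k=13
i=0: a=21 ⇒ p=21, q=1
…
i=2: a=3 ⇒ p=87, q=4
…
i=4: a=1 ⇒ p=283, q=13
…
i=6: a=1 ⇒ p=762, q=35
i=7: a=6 ⇒ p=5051, q=232
…
i=9: a=1 ⇒ p=10864, q=499
…
i=12: a=3 ⇒ p=149331, q=6859
i=13: a=1 ⇒ p=193549, q=8890
(x₁, y₁) = (193549, 8890);  193549² − 474·8890² = 1 ✓
k=2:  x_2 = 193549·193549+474·8890·8890 = 74922430801,  y_2 = 193549·8890+8890·193549 = 3441301220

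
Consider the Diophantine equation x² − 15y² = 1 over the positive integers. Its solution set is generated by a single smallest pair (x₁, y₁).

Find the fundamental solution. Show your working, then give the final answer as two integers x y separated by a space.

4 1

√15 = [3; 1,6, …], period ℓ=2 (even) → k=1
i=0: a=3 ⇒ p=3, q=1
i=1: a=1 ⇒ p=4, q=1
→ (4, 1).  Check: 4²=16, 15·1²=15, difference 1.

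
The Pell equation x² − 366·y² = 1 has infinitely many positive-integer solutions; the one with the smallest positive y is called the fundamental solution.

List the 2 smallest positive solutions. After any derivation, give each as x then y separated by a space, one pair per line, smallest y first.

907925 47458
1648655611249 86176609300

d=366: √d = [19; 7,1,1,1,2,12,2,1,1,1,7,38] (ℓ=12, even), read p_11/q_11
step 0: (19, 1)  from 19·(1,0) + (0,1)
step 1: (134, 7)  from 7·(19,1) + (1,0)
step 2: (153, 8)  from 1·(134,7) + (19,1)
…
step 4: (440, 23)  from 1·(287,15) + (153,8)
step 5: (1167, 61)  from 2·(440,23) + (287,15)
step 6: (14444, 755)  from 12·(1167,61) + (440,23)
step 7: (30055, 1571)  from 2·(14444,755) + (1167,61)
…
step 9: (74554, 3897)  from 1·(44499,2326) + (30055,1571)
step 10: (119053, 6223)  from 1·(74554,3897) + (44499,2326)
step 11: (907925, 47458)  from 7·(119053,6223) + (74554,3897)
→ (907925, 47458).  Check: 907925²=824327805625, 366·47458²=824327805624, difference 1.
n=2: (907925,47458)∘(907925,47458) = (907925·907925+366·47458·47458, 907925·47458+47458·907925) = (1648655611249,86176609300)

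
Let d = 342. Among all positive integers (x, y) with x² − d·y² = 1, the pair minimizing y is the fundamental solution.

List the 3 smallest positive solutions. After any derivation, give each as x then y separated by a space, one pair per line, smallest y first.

d=342: √d = [18; 2,36] (ℓ=2, even), read p_1/q_1
k=0  a_k=18  p_k/q_k = 18/1
k=1  a_k=2  p_k/q_k = 37/2
(x₁, y₁) = (37, 2);  37² − 342·2² = 1 ✓
(x_2, y_2) = (37·37 + 342·2·2, 37·2 + 2·37) = (2737, 148)
(x_3, y_3) = (37·2737 + 342·2·148, 37·148 + 2·2737) = (202501, 10950)

37 2
2737 148
202501 10950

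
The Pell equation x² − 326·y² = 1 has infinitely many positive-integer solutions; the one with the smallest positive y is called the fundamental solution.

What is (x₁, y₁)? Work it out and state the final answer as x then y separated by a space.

325 18

√326 → a₀=18, period (18,36); ℓ=2 even so k=1
a_0=18:  p_0=18·1+0=18,  q_0=18·0+1=1
a_1=18:  p_1=18·18+1=325,  q_1=18·1+0=18
(x₁, y₁) = (325, 18);  325² − 326·18² = 1 ✓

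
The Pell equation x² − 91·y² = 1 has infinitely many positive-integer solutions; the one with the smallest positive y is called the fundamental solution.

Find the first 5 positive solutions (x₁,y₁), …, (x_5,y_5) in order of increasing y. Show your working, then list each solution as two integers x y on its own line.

1574 165
4954951 519420
15598184174 1635133995
49103078824801 5147401296840
154576476542289374 16204017647318325

√91 → a₀=9, period (1,1,5,1,5,1,1,18); ℓ=8 even so k=7
k=0  a_k=9  p_k/q_k = 9/1
…
k=2  a_k=1  p_k/q_k = 19/2
…
k=6  a_k=1  p_k/q_k = 849/89
k=7  a_k=1  p_k/q_k = 1574/165
fundamental: x₁=1574, y₁=165  (since 2477476 − 91·27225 = 1)
n=2: (1574,165)∘(1574,165) = (1574·1574+91·165·165, 1574·165+165·1574) = (4954951,519420)
n=3: (4954951,519420)∘(1574,165) = (1574·4954951+91·165·519420, 1574·519420+165·4954951) = (15598184174,1635133995)
n=4: (15598184174,1635133995)∘(1574,165) = (1574·15598184174+91·165·1635133995, 1574·1635133995+165·15598184174) = (49103078824801,5147401296840)
n=5: (49103078824801,5147401296840)∘(1574,165) = (1574·49103078824801+91·165·5147401296840, 1574·5147401296840+165·49103078824801) = (154576476542289374,16204017647318325)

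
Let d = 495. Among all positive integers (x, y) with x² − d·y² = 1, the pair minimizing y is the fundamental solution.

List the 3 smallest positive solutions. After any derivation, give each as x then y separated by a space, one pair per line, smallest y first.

[22; 4,44] for √495; ℓ=2 ⇒ convergent index 1
i=0: a=22 ⇒ p=22, q=1
i=1: a=4 ⇒ p=89, q=4
→ (89, 4).  Check: 89²=7921, 495·4²=7920, difference 1.
(89+4√495)^2 = 15841 + 712√495
(89+4√495)^3 = 2819609 + 126732√495

89 4
15841 712
2819609 126732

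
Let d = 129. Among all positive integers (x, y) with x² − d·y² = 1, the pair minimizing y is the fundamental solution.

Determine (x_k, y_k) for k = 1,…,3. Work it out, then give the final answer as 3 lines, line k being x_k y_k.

√129 = [11; 2,1,3,1,6,1,3,1,2,22, …], period ℓ=10 (even) → k=9
i=0: a=11 ⇒ p=11, q=1
…
i=2: a=1 ⇒ p=34, q=3
…
i=7: a=3 ⇒ p=4793, q=422
i=8: a=1 ⇒ p=6031, q=531
i=9: a=2 ⇒ p=16855, q=1484
(x₁, y₁) = (16855, 1484);  16855² − 129·1484² = 1 ✓
n=2: (16855,1484)∘(16855,1484) = (16855·16855+129·1484·1484, 16855·1484+1484·16855) = (568182049,50025640)
n=3: (568182049,50025640)∘(16855,1484) = (16855·568182049+129·1484·50025640, 16855·50025640+1484·568182049) = (19153416854935,1686364322916)

16855 1484
568182049 50025640
19153416854935 1686364322916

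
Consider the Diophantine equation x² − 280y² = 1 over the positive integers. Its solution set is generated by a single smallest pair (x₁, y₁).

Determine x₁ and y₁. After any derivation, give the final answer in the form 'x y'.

251 15

√280 → a₀=16, period (1,2,1,2,1,32); ℓ=6 even so k=5
a_0=16:  p_0=16·1+0=16,  q_0=16·0+1=1
a_1=1:  p_1=1·16+1=17,  q_1=1·1+0=1
a_2=2:  p_2=2·17+16=50,  q_2=2·1+1=3
…
a_4=2:  p_4=2·67+50=184,  q_4=2·4+3=11
a_5=1:  p_5=1·184+67=251,  q_5=1·11+4=15
→ (251, 15).  Check: 251²=63001, 280·15²=63000, difference 1.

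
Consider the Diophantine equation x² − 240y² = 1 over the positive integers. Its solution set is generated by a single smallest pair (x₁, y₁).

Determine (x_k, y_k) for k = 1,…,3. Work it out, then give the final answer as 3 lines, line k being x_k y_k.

31 2
1921 124
119071 7686

[15; 2,30] for √240; ℓ=2 ⇒ convergent index 1
step 0: (15, 1)  from 15·(1,0) + (0,1)
step 1: (31, 2)  from 2·(15,1) + (1,0)
fundamental: x₁=31, y₁=2  (since 961 − 240·4 = 1)
k=2:  x_2 = 31·31+240·2·2 = 1921,  y_2 = 31·2+2·31 = 124
k=3:  x_3 = 31·1921+240·2·124 = 119071,  y_3 = 31·124+2·1921 = 7686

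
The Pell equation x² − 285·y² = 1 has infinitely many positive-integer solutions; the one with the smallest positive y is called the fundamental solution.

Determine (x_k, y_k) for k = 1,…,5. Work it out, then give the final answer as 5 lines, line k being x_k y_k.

d=285: √d = [16; 1,7,2,7,1,32] (ℓ=6, even), read p_5/q_5
step 0: (16, 1)  from 16·(1,0) + (0,1)
step 1: (17, 1)  from 1·(16,1) + (1,0)
step 2: (135, 8)  from 7·(17,1) + (16,1)
…
step 4: (2144, 127)  from 7·(287,17) + (135,8)
step 5: (2431, 144)  from 1·(2144,127) + (287,17)
→ (2431, 144).  Check: 2431²=5909761, 285·144²=5909760, difference 1.
k=2:  x_2 = 2431·2431+285·144·144 = 11819521,  y_2 = 2431·144+144·2431 = 700128
k=3:  x_3 = 2431·11819521+285·144·700128 = 57466508671,  y_3 = 2431·700128+144·11819521 = 3404022192
k=4:  x_4 = 2431·57466508671+285·144·3404022192 = 279402153338881,  y_4 = 2431·3404022192+144·57466508671 = 16550355197376
k=5:  x_5 = 2431·279402153338881+285·144·16550355197376 = 1358453212067130751,  y_5 = 2431·16550355197376+144·279402153338881 = 80467823565619920

2431 144
11819521 700128
57466508671 3404022192
279402153338881 16550355197376
1358453212067130751 80467823565619920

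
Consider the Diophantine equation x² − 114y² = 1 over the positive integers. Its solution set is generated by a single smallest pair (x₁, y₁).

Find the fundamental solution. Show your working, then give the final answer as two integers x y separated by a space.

[10; 1,2,10,2,1,20] for √114; ℓ=6 ⇒ convergent index 5
i=0: a=10 ⇒ p=10, q=1
…
i=3: a=10 ⇒ p=331, q=31
i=4: a=2 ⇒ p=694, q=65
i=5: a=1 ⇒ p=1025, q=96
→ (1025, 96).  Check: 1025²=1050625, 114·96²=1050624, difference 1.

1025 96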